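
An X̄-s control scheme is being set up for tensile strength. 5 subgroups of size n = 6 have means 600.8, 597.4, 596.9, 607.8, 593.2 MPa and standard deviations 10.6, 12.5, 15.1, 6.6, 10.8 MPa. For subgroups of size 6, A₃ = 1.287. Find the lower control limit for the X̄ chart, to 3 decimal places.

X̄̄ = (600.8 + 597.4 + 596.9 + 607.8 + 593.2) / 5 = 599.2200
s̄ = (10.6 + 12.5 + 15.1 + 6.6 + 10.8) / 5 = 11.1200
LCL = X̄̄ − A₃·s̄ = 599.2200 − 1.287 × 11.1200 = 584.9086

584.909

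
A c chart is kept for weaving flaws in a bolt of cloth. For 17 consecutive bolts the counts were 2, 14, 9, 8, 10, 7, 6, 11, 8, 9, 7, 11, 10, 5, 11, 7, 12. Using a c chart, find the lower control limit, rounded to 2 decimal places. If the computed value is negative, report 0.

0.00

c̄ = (2 + 14 + 9 + 8 + 10 + 7 + 6 + 11 + 8 + 9 + 7 + 11 + 10 + 5 + 11 + 7 + 12) / 17 = 147 / 17 = 8.6471
LCL = c̄ − 3√c̄ = 8.6471 − 3 × 2.9406 = -0.1747 → 0 (cannot be negative)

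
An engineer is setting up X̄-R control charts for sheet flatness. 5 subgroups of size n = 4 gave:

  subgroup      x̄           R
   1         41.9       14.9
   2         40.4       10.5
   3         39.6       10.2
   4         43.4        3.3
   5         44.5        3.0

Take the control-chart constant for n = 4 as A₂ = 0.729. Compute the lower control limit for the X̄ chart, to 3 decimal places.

X̄̄ = (41.9 + 40.4 + 39.6 + 43.4 + 44.5) / 5 = 209.8000 / 5 = 41.9600
R̄ = (14.9 + 10.5 + 10.2 + 3.3 + 3.0) / 5 = 41.9000 / 5 = 8.3800
LCL = X̄̄ − A₂·R̄ = 41.9600 − 0.729 × 8.3800 = 35.8510

35.851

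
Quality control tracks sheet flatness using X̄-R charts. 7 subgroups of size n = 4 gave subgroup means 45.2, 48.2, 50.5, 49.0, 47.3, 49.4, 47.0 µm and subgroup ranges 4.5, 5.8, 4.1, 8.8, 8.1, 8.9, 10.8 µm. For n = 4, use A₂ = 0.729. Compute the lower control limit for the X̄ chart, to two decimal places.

42.77

X̄̄ = (45.2 + 48.2 + 50.5 + 49.0 + 47.3 + 49.4 + 47.0) / 7 = 336.6000 / 7 = 48.0857
R̄ = (4.5 + 5.8 + 4.1 + 8.8 + 8.1 + 8.9 + 10.8) / 7 = 51.0000 / 7 = 7.2857
LCL = X̄̄ − A₂·R̄ = 48.0857 − 0.729 × 7.2857 = 42.7744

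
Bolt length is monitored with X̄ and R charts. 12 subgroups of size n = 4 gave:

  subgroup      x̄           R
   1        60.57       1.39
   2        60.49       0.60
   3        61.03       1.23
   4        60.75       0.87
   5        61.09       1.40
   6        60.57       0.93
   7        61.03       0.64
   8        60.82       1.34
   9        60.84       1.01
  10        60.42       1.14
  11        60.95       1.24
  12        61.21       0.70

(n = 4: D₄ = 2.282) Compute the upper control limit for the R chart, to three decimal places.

R̄ = (1.39 + 0.60 + 1.23 + 0.87 + 1.40 + 0.93 + 0.64 + 1.34 + 1.01 + 1.14 + 1.24 + 0.70) / 12 = 12.4900 / 12 = 1.0408
UCL_R = D₄·R̄ = 2.282 × 1.0408 = 2.3752

2.375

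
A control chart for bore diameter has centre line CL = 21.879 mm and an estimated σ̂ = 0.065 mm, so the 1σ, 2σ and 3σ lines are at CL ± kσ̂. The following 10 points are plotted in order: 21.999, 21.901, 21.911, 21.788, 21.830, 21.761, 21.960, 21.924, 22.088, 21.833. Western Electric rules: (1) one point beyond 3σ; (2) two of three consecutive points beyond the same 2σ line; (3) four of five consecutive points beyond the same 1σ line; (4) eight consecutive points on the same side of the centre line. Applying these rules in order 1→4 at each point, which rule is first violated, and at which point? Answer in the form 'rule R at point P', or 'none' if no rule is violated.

Zone of each point (C = within 1σ̂, B = 1σ̂–2σ̂, A = 2σ̂–3σ̂, * = beyond 3σ̂; sign = side of CL): 1:+B, 2:+C, 3:+C, 4:-B, 5:-C, 6:-B, 7:+B, 8:+C, 9:+*, 10:-C
Rule 1 (one point beyond the 3σ limits) is satisfied at point 9.

rule 1 at point 9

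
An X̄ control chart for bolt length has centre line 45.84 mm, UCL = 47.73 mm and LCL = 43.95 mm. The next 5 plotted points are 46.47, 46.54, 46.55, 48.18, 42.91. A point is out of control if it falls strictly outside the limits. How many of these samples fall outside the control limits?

2

Compare each point to [43.95, 47.73]: sample 4 = 48.18 > UCL; sample 5 = 42.91 < LCL.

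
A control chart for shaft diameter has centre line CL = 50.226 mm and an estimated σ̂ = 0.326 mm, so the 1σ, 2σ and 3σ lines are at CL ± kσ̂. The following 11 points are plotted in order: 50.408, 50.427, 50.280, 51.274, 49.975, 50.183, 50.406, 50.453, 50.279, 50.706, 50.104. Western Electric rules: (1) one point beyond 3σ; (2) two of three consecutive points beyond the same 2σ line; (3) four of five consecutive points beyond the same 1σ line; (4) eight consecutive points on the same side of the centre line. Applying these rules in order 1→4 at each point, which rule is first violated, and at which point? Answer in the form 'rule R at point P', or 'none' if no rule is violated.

rule 1 at point 4

Zone of each point (C = within 1σ̂, B = 1σ̂–2σ̂, A = 2σ̂–3σ̂, * = beyond 3σ̂; sign = side of CL): 1:+C, 2:+C, 3:+C, 4:+*, 5:-C, 6:-C, 7:+C, 8:+C, 9:+C, 10:+B, 11:-C
Rule 1 (one point beyond the 3σ limits) is satisfied at point 4.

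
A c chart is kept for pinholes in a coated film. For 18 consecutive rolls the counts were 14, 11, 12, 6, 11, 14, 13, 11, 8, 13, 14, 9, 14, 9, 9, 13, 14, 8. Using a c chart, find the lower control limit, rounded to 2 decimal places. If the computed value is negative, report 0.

c̄ = (14 + 11 + 12 + 6 + 11 + 14 + 13 + 11 + 8 + 13 + 14 + 9 + 14 + 9 + 9 + 13 + 14 + 8) / 18 = 203 / 18 = 11.2778
LCL = c̄ − 3√c̄ = 11.2778 − 3 × 3.3582 = 1.2031

1.20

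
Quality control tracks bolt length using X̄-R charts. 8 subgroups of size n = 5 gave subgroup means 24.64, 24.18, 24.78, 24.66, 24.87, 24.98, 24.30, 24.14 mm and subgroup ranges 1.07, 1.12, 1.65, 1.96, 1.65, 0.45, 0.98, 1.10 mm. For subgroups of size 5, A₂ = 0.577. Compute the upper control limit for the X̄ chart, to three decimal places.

25.289

X̄̄ = (24.64 + 24.18 + 24.78 + 24.66 + 24.87 + 24.98 + 24.30 + 24.14) / 8 = 196.5500 / 8 = 24.5688
R̄ = (1.07 + 1.12 + 1.65 + 1.96 + 1.65 + 0.45 + 0.98 + 1.10) / 8 = 9.9800 / 8 = 1.2475
UCL = X̄̄ + A₂·R̄ = 24.5688 + 0.577 × 1.2475 = 25.2886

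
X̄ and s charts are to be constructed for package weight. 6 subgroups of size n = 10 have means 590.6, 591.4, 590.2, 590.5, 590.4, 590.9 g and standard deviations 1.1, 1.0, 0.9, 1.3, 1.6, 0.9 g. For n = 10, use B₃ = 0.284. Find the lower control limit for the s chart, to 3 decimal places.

s̄ = (1.1 + 1.0 + 0.9 + 1.3 + 1.6 + 0.9) / 6 = 1.1333
LCL_s = B₃·s̄ = 0.284 × 1.1333 = 0.3219

0.322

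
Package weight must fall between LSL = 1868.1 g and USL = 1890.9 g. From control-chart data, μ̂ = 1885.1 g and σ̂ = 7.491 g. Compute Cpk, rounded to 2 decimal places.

0.26

Cpu = (USL − μ̂) / (3σ̂) = (1890.9 − 1885.1) / (3 × 7.491) = 0.2581; Cpl = (μ̂ − LSL) / (3σ̂) = (1885.1 − 1868.1) / (3 × 7.491) = 0.7565; Cpk = min(Cpu, Cpl) = 0.2581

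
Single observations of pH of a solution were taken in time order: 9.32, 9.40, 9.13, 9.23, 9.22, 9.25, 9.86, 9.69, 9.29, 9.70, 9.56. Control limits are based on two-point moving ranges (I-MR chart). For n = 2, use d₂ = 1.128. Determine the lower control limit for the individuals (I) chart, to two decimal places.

8.83

X̄ = (9.32 + 9.40 + 9.13 + 9.23 + 9.22 + 9.25 + 9.86 + 9.69 + 9.29 + 9.70 + 9.56) / 11 = 9.4227
Moving ranges: 0.08, 0.27, 0.10, 0.01, 0.03, 0.61, 0.17, 0.40, 0.41, 0.14; M̄R̄ = 2.2200 / 10 = 0.2220
LCL = X̄ − 3·M̄R̄/d₂ = 9.4227 − 3 × 0.2220 / 1.128 = 8.8323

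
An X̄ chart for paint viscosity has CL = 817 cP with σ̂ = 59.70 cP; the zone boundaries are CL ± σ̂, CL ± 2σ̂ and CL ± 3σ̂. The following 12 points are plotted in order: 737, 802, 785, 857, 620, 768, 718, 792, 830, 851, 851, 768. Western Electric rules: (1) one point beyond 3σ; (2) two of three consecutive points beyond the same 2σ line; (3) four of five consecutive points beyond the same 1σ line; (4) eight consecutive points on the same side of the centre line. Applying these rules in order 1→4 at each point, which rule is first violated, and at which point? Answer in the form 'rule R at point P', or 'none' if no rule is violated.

Zone of each point (C = within 1σ̂, B = 1σ̂–2σ̂, A = 2σ̂–3σ̂, * = beyond 3σ̂; sign = side of CL): 1:-B, 2:-C, 3:-C, 4:+C, 5:-*, 6:-C, 7:-B, 8:-C, 9:+C, 10:+C, 11:+C, 12:-C
Rule 1 (one point beyond the 3σ limits) is satisfied at point 5.

rule 1 at point 5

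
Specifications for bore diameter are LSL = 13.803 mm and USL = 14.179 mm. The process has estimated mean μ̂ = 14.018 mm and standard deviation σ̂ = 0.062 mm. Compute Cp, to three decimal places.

1.011

Cp = (USL − LSL) / (6σ̂) = (14.179 − 13.803) / (6 × 0.062) = 0.3760 / 0.3720 = 1.0108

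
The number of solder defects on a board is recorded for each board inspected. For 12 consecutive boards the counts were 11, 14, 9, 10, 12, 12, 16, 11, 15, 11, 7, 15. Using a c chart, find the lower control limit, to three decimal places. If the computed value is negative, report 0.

1.561

c̄ = (11 + 14 + 9 + 10 + 12 + 12 + 16 + 11 + 15 + 11 + 7 + 15) / 12 = 143 / 12 = 11.9167
LCL = c̄ − 3√c̄ = 11.9167 − 3 × 3.4521 = 1.5605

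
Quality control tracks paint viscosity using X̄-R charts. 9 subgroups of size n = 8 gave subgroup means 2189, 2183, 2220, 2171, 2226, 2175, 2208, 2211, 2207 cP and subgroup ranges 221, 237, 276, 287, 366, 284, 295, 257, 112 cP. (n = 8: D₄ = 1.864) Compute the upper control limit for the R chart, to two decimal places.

483.60

R̄ = (221 + 237 + 276 + 287 + 366 + 284 + 295 + 257 + 112) / 9 = 2335.0000 / 9 = 259.4444
UCL_R = D₄·R̄ = 1.864 × 259.4444 = 483.6044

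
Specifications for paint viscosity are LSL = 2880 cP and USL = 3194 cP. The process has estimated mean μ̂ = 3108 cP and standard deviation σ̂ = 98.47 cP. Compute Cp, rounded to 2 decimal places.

Cp = (USL − LSL) / (6σ̂) = (3194 − 2880) / (6 × 98.47) = 314.0000 / 590.8200 = 0.5315

0.53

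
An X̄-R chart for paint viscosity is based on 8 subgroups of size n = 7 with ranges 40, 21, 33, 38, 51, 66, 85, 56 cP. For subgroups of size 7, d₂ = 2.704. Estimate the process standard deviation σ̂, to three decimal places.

18.029

R̄ = (40 + 21 + 33 + 38 + 51 + 66 + 85 + 56) / 8 = 48.7500
σ̂ = R̄ / d₂ = 48.7500 / 2.704 = 18.0288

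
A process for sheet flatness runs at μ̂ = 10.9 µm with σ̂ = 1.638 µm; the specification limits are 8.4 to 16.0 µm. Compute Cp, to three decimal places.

0.773

Cp = (USL − LSL) / (6σ̂) = (16.0 − 8.4) / (6 × 1.638) = 7.6000 / 9.8280 = 0.7733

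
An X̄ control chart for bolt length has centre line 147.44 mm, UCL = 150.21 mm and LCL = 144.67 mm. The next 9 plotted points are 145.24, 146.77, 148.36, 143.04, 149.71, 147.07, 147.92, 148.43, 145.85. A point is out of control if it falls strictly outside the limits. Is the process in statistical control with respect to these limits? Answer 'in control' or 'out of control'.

out of control

Compare each point to [144.67, 150.21]: sample 4 = 143.04 < LCL.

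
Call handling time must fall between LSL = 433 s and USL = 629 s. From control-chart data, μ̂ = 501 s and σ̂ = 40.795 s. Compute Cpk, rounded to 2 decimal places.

0.56

Cpu = (USL − μ̂) / (3σ̂) = (629 − 501) / (3 × 40.795) = 1.0459; Cpl = (μ̂ − LSL) / (3σ̂) = (501 − 433) / (3 × 40.795) = 0.5556; Cpk = min(Cpu, Cpl) = 0.5556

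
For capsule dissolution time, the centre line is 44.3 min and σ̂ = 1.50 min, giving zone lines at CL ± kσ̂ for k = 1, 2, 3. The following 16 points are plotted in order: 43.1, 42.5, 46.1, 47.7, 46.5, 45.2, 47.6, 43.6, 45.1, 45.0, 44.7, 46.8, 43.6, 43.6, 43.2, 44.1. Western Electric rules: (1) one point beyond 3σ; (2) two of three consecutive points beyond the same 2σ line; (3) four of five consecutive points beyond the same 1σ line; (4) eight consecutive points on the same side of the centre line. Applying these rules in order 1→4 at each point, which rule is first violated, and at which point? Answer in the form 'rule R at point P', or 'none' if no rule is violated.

rule 3 at point 7

Zone of each point (C = within 1σ̂, B = 1σ̂–2σ̂, A = 2σ̂–3σ̂, * = beyond 3σ̂; sign = side of CL): 1:-C, 2:-B, 3:+B, 4:+A, 5:+B, 6:+C, 7:+A, 8:-C, 9:+C, 10:+C, 11:+C, 12:+B, 13:-C, 14:-C, 15:-C, 16:-C
Rule 3 (four of five consecutive points beyond the same 1σ limit) is satisfied at point 7.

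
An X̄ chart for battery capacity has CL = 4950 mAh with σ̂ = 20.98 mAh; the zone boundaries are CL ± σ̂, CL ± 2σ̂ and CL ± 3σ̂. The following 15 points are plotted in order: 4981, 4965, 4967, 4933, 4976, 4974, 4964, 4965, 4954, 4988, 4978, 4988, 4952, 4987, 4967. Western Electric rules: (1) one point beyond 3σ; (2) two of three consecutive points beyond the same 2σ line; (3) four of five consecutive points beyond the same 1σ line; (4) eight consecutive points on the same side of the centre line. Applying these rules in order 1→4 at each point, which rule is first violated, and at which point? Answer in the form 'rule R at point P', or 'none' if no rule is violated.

Zone of each point (C = within 1σ̂, B = 1σ̂–2σ̂, A = 2σ̂–3σ̂, * = beyond 3σ̂; sign = side of CL): 1:+B, 2:+C, 3:+C, 4:-C, 5:+B, 6:+B, 7:+C, 8:+C, 9:+C, 10:+B, 11:+B, 12:+B, 13:+C, 14:+B, 15:+C
Rule 4 (eight consecutive points on the same side of the centre line) is satisfied at point 12.

rule 4 at point 12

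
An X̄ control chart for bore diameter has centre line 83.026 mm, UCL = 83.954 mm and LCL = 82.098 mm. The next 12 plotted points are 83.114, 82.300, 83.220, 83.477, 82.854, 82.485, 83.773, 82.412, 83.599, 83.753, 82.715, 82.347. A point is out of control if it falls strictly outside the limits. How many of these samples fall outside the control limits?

0

All 12 points lie within [82.098, 83.954].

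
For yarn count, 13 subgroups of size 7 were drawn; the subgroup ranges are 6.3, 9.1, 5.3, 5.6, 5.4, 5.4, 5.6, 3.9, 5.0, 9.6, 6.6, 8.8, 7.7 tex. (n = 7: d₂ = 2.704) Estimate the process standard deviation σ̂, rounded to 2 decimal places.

2.40

R̄ = (6.3 + 9.1 + 5.3 + 5.6 + 5.4 + 5.4 + 5.6 + 3.9 + 5.0 + 9.6 + 6.6 + 8.8 + 7.7) / 13 = 6.4846
σ̂ = R̄ / d₂ = 6.4846 / 2.704 = 2.3982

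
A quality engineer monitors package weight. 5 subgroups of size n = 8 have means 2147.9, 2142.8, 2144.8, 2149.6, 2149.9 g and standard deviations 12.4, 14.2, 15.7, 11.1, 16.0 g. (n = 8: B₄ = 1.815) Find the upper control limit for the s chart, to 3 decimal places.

s̄ = (12.4 + 14.2 + 15.7 + 11.1 + 16.0) / 5 = 13.8800
UCL_s = B₄·s̄ = 1.815 × 13.8800 = 25.1922

25.192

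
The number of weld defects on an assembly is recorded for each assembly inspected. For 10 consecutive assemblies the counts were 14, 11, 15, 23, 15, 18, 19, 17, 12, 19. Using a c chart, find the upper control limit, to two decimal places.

c̄ = (14 + 11 + 15 + 23 + 15 + 18 + 19 + 17 + 12 + 19) / 10 = 163 / 10 = 16.3000
UCL = c̄ + 3√c̄ = 16.3000 + 3 × √16.3000 = 16.3000 + 3 × 4.0373 = 28.4120

28.41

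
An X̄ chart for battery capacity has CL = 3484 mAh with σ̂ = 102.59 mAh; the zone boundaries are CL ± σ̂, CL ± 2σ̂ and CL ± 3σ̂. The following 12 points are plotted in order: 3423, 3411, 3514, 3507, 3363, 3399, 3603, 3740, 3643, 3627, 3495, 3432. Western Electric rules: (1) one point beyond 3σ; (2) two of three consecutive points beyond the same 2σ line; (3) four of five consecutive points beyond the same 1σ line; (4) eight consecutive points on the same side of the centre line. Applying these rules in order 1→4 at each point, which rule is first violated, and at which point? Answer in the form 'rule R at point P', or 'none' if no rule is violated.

Zone of each point (C = within 1σ̂, B = 1σ̂–2σ̂, A = 2σ̂–3σ̂, * = beyond 3σ̂; sign = side of CL): 1:-C, 2:-C, 3:+C, 4:+C, 5:-B, 6:-C, 7:+B, 8:+A, 9:+B, 10:+B, 11:+C, 12:-C
Rule 3 (four of five consecutive points beyond the same 1σ limit) is satisfied at point 10.

rule 3 at point 10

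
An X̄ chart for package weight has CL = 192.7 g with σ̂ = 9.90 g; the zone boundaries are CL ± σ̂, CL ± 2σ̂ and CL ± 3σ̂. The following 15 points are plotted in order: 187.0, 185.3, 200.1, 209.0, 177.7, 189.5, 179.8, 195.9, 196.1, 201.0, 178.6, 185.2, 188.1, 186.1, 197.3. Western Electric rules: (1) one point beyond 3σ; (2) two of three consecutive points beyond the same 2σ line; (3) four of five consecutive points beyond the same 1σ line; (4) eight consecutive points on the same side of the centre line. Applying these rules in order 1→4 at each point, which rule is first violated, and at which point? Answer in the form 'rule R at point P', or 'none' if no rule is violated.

none

Zone of each point (C = within 1σ̂, B = 1σ̂–2σ̂, A = 2σ̂–3σ̂, * = beyond 3σ̂; sign = side of CL): 1:-C, 2:-C, 3:+C, 4:+B, 5:-B, 6:-C, 7:-B, 8:+C, 9:+C, 10:+C, 11:-B, 12:-C, 13:-C, 14:-C, 15:+C
No rule fires across all 15 points.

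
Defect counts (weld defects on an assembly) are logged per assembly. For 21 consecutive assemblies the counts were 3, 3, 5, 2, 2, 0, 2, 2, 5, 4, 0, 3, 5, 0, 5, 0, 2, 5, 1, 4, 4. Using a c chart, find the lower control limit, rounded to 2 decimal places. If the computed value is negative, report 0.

0.00

c̄ = (3 + 3 + 5 + 2 + 2 + 0 + 2 + 2 + 5 + 4 + 0 + 3 + 5 + 0 + 5 + 0 + 2 + 5 + 1 + 4 + 4) / 21 = 57 / 21 = 2.7143
LCL = c̄ − 3√c̄ = 2.7143 − 3 × 1.6475 = -2.2282 → 0 (cannot be negative)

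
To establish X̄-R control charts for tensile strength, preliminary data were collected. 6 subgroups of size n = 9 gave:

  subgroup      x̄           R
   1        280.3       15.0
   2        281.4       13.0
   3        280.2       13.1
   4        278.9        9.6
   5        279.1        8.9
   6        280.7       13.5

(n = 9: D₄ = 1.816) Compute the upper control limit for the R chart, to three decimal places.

22.125

R̄ = (15.0 + 13.0 + 13.1 + 9.6 + 8.9 + 13.5) / 6 = 73.1000 / 6 = 12.1833
UCL_R = D₄·R̄ = 1.816 × 12.1833 = 22.1249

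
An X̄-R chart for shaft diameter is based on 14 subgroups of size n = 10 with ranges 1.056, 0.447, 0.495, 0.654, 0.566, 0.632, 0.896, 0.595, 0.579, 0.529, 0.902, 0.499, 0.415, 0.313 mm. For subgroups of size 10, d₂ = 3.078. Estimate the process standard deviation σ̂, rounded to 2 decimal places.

R̄ = (1.056 + 0.447 + 0.495 + 0.654 + 0.566 + 0.632 + 0.896 + 0.595 + 0.579 + 0.529 + 0.902 + 0.499 + 0.415 + 0.313) / 14 = 0.6127
σ̂ = R̄ / d₂ = 0.6127 / 3.078 = 0.1991

0.20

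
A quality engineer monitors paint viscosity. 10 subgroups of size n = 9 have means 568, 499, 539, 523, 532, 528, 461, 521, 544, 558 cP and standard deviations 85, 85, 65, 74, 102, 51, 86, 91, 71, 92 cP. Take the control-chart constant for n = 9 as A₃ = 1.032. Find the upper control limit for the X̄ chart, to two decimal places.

X̄̄ = (568 + 499 + 539 + 523 + 532 + 528 + 461 + 521 + 544 + 558) / 10 = 527.3000
s̄ = (85 + 85 + 65 + 74 + 102 + 51 + 86 + 91 + 71 + 92) / 10 = 80.2000
UCL = X̄̄ + A₃·s̄ = 527.3000 + 1.032 × 80.2000 = 610.0664

610.07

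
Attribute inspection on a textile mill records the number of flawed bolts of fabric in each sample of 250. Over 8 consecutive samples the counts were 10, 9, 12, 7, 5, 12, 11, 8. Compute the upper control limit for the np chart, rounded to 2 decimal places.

p̄ = Σdᵢ / (k·n) = 74 / (8 × 250) = 0.03700
UCL = np̄ + 3·√(np̄(1−p̄)) = 9.2500 + 3 × √(9.2500×0.96300) = 9.2500 + 3 × 2.9846 = 18.2038

18.20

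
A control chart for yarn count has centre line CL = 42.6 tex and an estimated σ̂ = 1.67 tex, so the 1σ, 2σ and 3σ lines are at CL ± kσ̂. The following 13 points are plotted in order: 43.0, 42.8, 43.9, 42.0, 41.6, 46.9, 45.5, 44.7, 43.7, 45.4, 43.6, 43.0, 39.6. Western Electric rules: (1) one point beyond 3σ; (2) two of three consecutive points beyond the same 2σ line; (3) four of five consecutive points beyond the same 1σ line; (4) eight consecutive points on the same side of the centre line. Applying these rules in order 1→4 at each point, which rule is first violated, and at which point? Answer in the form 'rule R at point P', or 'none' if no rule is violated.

rule 3 at point 10

Zone of each point (C = within 1σ̂, B = 1σ̂–2σ̂, A = 2σ̂–3σ̂, * = beyond 3σ̂; sign = side of CL): 1:+C, 2:+C, 3:+C, 4:-C, 5:-C, 6:+A, 7:+B, 8:+B, 9:+C, 10:+B, 11:+C, 12:+C, 13:-B
Rule 3 (four of five consecutive points beyond the same 1σ limit) is satisfied at point 10.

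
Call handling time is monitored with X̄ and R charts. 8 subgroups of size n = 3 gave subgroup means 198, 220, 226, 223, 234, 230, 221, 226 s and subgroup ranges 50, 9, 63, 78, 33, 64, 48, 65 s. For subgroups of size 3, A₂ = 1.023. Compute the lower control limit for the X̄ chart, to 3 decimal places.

X̄̄ = (198 + 220 + 226 + 223 + 234 + 230 + 221 + 226) / 8 = 1778.0000 / 8 = 222.2500
R̄ = (50 + 9 + 63 + 78 + 33 + 64 + 48 + 65) / 8 = 410.0000 / 8 = 51.2500
LCL = X̄̄ − A₂·R̄ = 222.2500 − 1.023 × 51.2500 = 169.8213

169.821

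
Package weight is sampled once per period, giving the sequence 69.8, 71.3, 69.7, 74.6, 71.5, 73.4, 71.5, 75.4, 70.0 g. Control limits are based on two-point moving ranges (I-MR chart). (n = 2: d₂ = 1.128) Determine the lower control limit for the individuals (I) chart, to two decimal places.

63.87

X̄ = (69.8 + 71.3 + 69.7 + 74.6 + 71.5 + 73.4 + 71.5 + 75.4 + 70.0) / 9 = 71.9111
Moving ranges: 1.5, 1.6, 4.9, 3.1, 1.9, 1.9, 3.9, 5.4; M̄R̄ = 24.2000 / 8 = 3.0250
LCL = X̄ − 3·M̄R̄/d₂ = 71.9111 − 3 × 3.0250 / 1.128 = 63.8659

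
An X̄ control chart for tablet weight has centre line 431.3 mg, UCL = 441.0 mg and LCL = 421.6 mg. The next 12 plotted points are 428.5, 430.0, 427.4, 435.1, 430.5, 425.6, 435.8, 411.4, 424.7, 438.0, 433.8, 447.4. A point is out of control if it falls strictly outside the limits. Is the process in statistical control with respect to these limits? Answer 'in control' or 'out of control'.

out of control

Compare each point to [421.6, 441.0]: sample 8 = 411.4 < LCL; sample 12 = 447.4 > UCL.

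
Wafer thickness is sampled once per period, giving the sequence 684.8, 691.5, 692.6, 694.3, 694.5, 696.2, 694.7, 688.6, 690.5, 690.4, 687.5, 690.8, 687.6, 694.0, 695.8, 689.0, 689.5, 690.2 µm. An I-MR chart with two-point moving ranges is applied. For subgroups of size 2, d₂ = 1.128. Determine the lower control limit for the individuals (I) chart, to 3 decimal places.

683.960

X̄ = (684.8 + 691.5 + 692.6 + 694.3 + 694.5 + 696.2 + 694.7 + 688.6 + 690.5 + 690.4 + 687.5 + 690.8 + 687.6 + 694.0 + 695.8 + 689.0 + 689.5 + 690.2) / 18 = 691.2500
Moving ranges: 6.7, 1.1, 1.7, 0.2, 1.7, 1.5, 6.1, 1.9, 0.1, 2.9, 3.3, 3.2, 6.4, 1.8, 6.8, 0.5, 0.7; M̄R̄ = 46.6000 / 17 = 2.7412
LCL = X̄ − 3·M̄R̄/d₂ = 691.2500 − 3 × 2.7412 / 1.128 = 683.9596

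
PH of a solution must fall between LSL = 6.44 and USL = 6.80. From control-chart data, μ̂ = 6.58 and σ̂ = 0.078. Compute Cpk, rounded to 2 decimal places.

Cpu = (USL − μ̂) / (3σ̂) = (6.80 − 6.58) / (3 × 0.078) = 0.9402; Cpl = (μ̂ − LSL) / (3σ̂) = (6.58 − 6.44) / (3 × 0.078) = 0.5983; Cpk = min(Cpu, Cpl) = 0.5983

0.60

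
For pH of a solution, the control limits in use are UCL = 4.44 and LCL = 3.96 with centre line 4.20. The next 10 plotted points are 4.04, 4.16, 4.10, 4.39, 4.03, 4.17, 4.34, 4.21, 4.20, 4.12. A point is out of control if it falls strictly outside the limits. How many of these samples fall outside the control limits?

0

All 10 points lie within [3.96, 4.44].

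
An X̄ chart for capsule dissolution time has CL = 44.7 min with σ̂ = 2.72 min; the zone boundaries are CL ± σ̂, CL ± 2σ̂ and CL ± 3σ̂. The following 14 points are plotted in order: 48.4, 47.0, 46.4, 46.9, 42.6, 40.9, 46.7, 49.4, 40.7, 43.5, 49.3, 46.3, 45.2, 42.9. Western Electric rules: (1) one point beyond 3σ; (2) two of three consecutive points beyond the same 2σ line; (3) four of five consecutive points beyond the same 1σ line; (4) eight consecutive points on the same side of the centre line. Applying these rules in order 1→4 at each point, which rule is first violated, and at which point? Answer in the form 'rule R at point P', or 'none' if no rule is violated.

none

Zone of each point (C = within 1σ̂, B = 1σ̂–2σ̂, A = 2σ̂–3σ̂, * = beyond 3σ̂; sign = side of CL): 1:+B, 2:+C, 3:+C, 4:+C, 5:-C, 6:-B, 7:+C, 8:+B, 9:-B, 10:-C, 11:+B, 12:+C, 13:+C, 14:-C
No rule fires across all 14 points.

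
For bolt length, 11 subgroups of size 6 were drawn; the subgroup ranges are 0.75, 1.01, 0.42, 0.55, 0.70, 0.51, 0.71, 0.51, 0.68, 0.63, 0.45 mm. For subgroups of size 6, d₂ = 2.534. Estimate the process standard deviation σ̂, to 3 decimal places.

0.248

R̄ = (0.75 + 1.01 + 0.42 + 0.55 + 0.70 + 0.51 + 0.71 + 0.51 + 0.68 + 0.63 + 0.45) / 11 = 0.6291
σ̂ = R̄ / d₂ = 0.6291 / 2.534 = 0.2483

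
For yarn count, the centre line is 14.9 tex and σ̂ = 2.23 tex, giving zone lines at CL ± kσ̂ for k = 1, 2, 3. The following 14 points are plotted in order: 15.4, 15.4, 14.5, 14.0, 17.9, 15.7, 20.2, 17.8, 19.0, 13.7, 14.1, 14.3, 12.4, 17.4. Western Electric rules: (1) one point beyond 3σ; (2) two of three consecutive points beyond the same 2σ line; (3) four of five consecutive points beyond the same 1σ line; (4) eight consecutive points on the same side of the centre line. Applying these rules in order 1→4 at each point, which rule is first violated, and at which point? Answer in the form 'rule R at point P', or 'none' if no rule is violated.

rule 3 at point 9

Zone of each point (C = within 1σ̂, B = 1σ̂–2σ̂, A = 2σ̂–3σ̂, * = beyond 3σ̂; sign = side of CL): 1:+C, 2:+C, 3:-C, 4:-C, 5:+B, 6:+C, 7:+A, 8:+B, 9:+B, 10:-C, 11:-C, 12:-C, 13:-B, 14:+B
Rule 3 (four of five consecutive points beyond the same 1σ limit) is satisfied at point 9.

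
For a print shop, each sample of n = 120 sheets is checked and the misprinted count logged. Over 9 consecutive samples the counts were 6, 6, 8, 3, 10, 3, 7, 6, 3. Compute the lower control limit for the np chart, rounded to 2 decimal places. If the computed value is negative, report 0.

p̄ = Σdᵢ / (k·n) = 52 / (9 × 120) = 0.04815
LCL = np̄ − 3·√(np̄(1−p̄)) = 5.7778 − 3 × 2.3451 = -1.2576 → 0 (negative, so LCL = 0)

0.00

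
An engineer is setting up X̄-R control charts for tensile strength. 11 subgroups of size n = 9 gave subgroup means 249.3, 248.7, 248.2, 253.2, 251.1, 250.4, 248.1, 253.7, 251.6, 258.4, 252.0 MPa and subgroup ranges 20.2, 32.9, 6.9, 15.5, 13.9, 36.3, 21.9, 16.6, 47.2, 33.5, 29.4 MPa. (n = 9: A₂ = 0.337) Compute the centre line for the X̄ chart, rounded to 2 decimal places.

251.34

X̄̄ = (249.3 + 248.7 + 248.2 + 253.2 + 251.1 + 250.4 + 248.1 + 253.7 + 251.6 + 258.4 + 252.0) / 11 = 2764.7000 / 11 = 251.3364
CL = X̄̄ = 251.3364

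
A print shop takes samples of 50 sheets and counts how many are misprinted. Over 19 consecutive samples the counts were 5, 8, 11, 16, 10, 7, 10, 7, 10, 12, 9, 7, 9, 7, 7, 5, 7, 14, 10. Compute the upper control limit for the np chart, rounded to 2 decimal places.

17.15

p̄ = Σdᵢ / (k·n) = 171 / (19 × 50) = 0.18000
UCL = np̄ + 3·√(np̄(1−p̄)) = 9.0000 + 3 × √(9.0000×0.82000) = 9.0000 + 3 × 2.7166 = 17.1498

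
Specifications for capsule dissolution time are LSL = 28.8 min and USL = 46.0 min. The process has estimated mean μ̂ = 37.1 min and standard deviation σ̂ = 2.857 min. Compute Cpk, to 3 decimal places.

Cpu = (USL − μ̂) / (3σ̂) = (46.0 − 37.1) / (3 × 2.857) = 1.0384; Cpl = (μ̂ − LSL) / (3σ̂) = (37.1 − 28.8) / (3 × 2.857) = 0.9684; Cpk = min(Cpu, Cpl) = 0.9684

0.968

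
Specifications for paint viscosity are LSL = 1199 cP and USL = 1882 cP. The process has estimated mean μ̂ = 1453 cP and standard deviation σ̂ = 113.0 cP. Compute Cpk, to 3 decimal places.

Cpu = (USL − μ̂) / (3σ̂) = (1882 − 1453) / (3 × 113.0) = 1.2655; Cpl = (μ̂ − LSL) / (3σ̂) = (1453 − 1199) / (3 × 113.0) = 0.7493; Cpk = min(Cpu, Cpl) = 0.7493

0.749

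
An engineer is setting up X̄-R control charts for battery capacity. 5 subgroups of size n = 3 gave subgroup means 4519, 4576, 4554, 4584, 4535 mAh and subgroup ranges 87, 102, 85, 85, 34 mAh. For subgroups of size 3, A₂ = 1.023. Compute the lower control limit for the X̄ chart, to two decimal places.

4473.19

X̄̄ = (4519 + 4576 + 4554 + 4584 + 4535) / 5 = 22768.0000 / 5 = 4553.6000
R̄ = (87 + 102 + 85 + 85 + 34) / 5 = 393.0000 / 5 = 78.6000
LCL = X̄̄ − A₂·R̄ = 4553.6000 − 1.023 × 78.6000 = 4473.1922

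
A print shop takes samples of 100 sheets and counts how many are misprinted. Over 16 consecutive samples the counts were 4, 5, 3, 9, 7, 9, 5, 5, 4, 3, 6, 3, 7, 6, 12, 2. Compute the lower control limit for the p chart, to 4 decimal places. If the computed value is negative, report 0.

0.0000

p̄ = Σdᵢ / (k·n) = 90 / (16 × 100) = 0.05625
LCL = p̄ − 3·√(p̄(1−p̄)/n) = 0.05625 − 3 × 0.02304 = -0.01287 → 0 (negative, so LCL = 0)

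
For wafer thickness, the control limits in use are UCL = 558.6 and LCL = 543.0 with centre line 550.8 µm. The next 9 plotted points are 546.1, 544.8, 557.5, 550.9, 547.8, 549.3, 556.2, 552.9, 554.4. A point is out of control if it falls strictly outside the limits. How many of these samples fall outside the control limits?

0

All 9 points lie within [543.0, 558.6].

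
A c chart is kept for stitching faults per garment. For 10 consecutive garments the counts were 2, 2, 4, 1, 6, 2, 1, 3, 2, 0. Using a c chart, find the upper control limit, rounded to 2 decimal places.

6.85

c̄ = (2 + 2 + 4 + 1 + 6 + 2 + 1 + 3 + 2 + 0) / 10 = 23 / 10 = 2.3000
UCL = c̄ + 3√c̄ = 2.3000 + 3 × √2.3000 = 2.3000 + 3 × 1.5166 = 6.8497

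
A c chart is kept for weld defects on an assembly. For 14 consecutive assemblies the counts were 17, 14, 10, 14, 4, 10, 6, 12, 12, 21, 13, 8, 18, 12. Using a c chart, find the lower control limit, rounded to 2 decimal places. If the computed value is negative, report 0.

1.73

c̄ = (17 + 14 + 10 + 14 + 4 + 10 + 6 + 12 + 12 + 21 + 13 + 8 + 18 + 12) / 14 = 171 / 14 = 12.2143
LCL = c̄ − 3√c̄ = 12.2143 − 3 × 3.4949 = 1.7296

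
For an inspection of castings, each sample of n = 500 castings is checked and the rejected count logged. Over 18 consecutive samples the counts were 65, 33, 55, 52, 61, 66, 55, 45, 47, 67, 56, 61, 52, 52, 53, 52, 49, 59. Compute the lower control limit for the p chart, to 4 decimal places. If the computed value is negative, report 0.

0.0671

p̄ = Σdᵢ / (k·n) = 980 / (18 × 500) = 0.10889
LCL = p̄ − 3·√(p̄(1−p̄)/n) = 0.10889 − 3 × 0.01393 = 0.06710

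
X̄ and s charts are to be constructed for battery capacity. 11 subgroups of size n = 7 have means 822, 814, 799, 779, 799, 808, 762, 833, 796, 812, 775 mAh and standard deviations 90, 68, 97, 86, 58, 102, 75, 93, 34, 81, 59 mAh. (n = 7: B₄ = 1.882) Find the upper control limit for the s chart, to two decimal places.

144.23

s̄ = (90 + 68 + 97 + 86 + 58 + 102 + 75 + 93 + 34 + 81 + 59) / 11 = 76.6364
UCL_s = B₄·s̄ = 1.882 × 76.6364 = 144.2296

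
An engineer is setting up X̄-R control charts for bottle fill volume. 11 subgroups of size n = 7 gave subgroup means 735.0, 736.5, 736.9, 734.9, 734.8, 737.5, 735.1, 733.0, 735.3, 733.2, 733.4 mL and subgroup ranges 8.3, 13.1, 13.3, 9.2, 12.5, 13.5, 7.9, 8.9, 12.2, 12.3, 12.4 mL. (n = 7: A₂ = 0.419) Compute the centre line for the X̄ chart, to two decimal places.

X̄̄ = (735.0 + 736.5 + 736.9 + 734.9 + 734.8 + 737.5 + 735.1 + 733.0 + 735.3 + 733.2 + 733.4) / 11 = 8085.6000 / 11 = 735.0545
CL = X̄̄ = 735.0545

735.05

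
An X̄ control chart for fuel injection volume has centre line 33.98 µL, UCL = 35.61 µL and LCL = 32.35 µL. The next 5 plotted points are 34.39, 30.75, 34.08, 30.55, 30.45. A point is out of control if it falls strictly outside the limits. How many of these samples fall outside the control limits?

Compare each point to [32.35, 35.61]: sample 2 = 30.75 < LCL; sample 4 = 30.55 < LCL; sample 5 = 30.45 < LCL.

3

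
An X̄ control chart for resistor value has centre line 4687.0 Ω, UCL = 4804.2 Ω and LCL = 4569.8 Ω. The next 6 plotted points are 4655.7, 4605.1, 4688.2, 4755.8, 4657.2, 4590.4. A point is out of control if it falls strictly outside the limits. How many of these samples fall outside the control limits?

0

All 6 points lie within [4569.8, 4804.2].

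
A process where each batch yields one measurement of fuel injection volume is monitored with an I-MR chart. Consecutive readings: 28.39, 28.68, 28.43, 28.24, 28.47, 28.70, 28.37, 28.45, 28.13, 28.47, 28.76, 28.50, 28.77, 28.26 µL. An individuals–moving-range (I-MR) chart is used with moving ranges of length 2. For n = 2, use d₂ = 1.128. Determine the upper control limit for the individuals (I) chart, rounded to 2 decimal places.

29.21

X̄ = (28.39 + 28.68 + 28.43 + 28.24 + 28.47 + 28.70 + 28.37 + 28.45 + 28.13 + 28.47 + 28.76 + 28.50 + 28.77 + 28.26) / 14 = 28.4729
Moving ranges: 0.29, 0.25, 0.19, 0.23, 0.23, 0.33, 0.08, 0.32, 0.34, 0.29, 0.26, 0.27, 0.51; M̄R̄ = 3.5900 / 13 = 0.2762
UCL = X̄ + 3·M̄R̄/d₂ = 28.4729 + 3 × 0.2762 / 1.128 = 29.2073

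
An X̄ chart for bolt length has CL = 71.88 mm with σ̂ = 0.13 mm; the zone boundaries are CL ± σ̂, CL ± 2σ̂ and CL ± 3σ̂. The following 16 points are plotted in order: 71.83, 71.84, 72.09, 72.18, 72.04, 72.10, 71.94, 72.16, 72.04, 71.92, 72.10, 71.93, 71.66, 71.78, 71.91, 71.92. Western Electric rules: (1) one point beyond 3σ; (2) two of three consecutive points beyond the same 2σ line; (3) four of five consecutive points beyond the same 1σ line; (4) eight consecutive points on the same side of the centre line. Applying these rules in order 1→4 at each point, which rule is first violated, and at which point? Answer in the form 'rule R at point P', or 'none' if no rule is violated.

Zone of each point (C = within 1σ̂, B = 1σ̂–2σ̂, A = 2σ̂–3σ̂, * = beyond 3σ̂; sign = side of CL): 1:-C, 2:-C, 3:+B, 4:+A, 5:+B, 6:+B, 7:+C, 8:+A, 9:+B, 10:+C, 11:+B, 12:+C, 13:-B, 14:-C, 15:+C, 16:+C
Rule 3 (four of five consecutive points beyond the same 1σ limit) is satisfied at point 6.

rule 3 at point 6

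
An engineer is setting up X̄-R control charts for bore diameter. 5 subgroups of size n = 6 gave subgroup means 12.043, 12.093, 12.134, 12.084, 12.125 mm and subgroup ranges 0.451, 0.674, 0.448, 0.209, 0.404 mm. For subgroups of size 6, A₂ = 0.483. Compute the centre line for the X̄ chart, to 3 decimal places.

X̄̄ = (12.043 + 12.093 + 12.134 + 12.084 + 12.125) / 5 = 60.4790 / 5 = 12.0958
CL = X̄̄ = 12.0958

12.096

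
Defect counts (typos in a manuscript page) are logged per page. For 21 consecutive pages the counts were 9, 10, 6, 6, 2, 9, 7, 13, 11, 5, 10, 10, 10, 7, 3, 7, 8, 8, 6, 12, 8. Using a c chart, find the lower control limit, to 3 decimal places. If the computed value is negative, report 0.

0.000

c̄ = (9 + 10 + 6 + 6 + 2 + 9 + 7 + 13 + 11 + 5 + 10 + 10 + 10 + 7 + 3 + 7 + 8 + 8 + 6 + 12 + 8) / 21 = 167 / 21 = 7.9524
LCL = c̄ − 3√c̄ = 7.9524 − 3 × 2.8200 = -0.5076 → 0 (cannot be negative)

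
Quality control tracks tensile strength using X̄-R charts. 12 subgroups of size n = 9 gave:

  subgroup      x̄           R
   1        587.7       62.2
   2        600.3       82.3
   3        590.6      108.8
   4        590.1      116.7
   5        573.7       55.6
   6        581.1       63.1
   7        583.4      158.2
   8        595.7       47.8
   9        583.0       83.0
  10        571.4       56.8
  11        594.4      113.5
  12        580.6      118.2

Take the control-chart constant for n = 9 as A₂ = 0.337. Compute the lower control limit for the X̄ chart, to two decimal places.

X̄̄ = (587.7 + 600.3 + 590.6 + 590.1 + 573.7 + 581.1 + 583.4 + 595.7 + 583.0 + 571.4 + 594.4 + 580.6) / 12 = 7032.0000 / 12 = 586.0000
R̄ = (62.2 + 82.3 + 108.8 + 116.7 + 55.6 + 63.1 + 158.2 + 47.8 + 83.0 + 56.8 + 113.5 + 118.2) / 12 = 1066.2000 / 12 = 88.8500
LCL = X̄̄ − A₂·R̄ = 586.0000 − 0.337 × 88.8500 = 556.0575

556.06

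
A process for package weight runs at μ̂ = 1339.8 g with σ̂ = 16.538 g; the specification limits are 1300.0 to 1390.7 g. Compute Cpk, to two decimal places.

Cpu = (USL − μ̂) / (3σ̂) = (1390.7 − 1339.8) / (3 × 16.538) = 1.0259; Cpl = (μ̂ − LSL) / (3σ̂) = (1339.8 − 1300.0) / (3 × 16.538) = 0.8022; Cpk = min(Cpu, Cpl) = 0.8022

0.80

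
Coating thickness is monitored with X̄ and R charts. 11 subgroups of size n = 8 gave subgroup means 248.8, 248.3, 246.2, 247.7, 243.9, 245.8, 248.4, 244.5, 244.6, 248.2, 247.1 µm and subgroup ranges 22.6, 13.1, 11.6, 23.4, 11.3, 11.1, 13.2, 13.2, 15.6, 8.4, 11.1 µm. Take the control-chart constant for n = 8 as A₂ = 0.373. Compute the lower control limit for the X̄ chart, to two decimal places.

241.44

X̄̄ = (248.8 + 248.3 + 246.2 + 247.7 + 243.9 + 245.8 + 248.4 + 244.5 + 244.6 + 248.2 + 247.1) / 11 = 2713.5000 / 11 = 246.6818
R̄ = (22.6 + 13.1 + 11.6 + 23.4 + 11.3 + 11.1 + 13.2 + 13.2 + 15.6 + 8.4 + 11.1) / 11 = 154.6000 / 11 = 14.0545
LCL = X̄̄ − A₂·R̄ = 246.6818 − 0.373 × 14.0545 = 241.4395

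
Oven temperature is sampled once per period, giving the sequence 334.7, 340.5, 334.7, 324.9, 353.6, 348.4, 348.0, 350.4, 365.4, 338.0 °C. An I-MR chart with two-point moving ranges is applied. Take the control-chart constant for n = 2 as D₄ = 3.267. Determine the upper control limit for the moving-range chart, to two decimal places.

36.48

Moving ranges: 5.8, 5.8, 9.8, 28.7, 5.2, 0.4, 2.4, 15.0, 27.4; M̄R̄ = 100.5000 / 9 = 11.1667
UCL_MR = D₄·M̄R̄ = 3.267 × 11.1667 = 36.4815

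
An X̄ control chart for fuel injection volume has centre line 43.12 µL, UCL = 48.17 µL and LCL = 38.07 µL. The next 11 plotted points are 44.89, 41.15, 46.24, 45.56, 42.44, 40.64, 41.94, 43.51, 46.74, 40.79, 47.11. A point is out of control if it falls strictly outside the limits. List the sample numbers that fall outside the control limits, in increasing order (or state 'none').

none

All 11 points lie within [38.07, 48.17].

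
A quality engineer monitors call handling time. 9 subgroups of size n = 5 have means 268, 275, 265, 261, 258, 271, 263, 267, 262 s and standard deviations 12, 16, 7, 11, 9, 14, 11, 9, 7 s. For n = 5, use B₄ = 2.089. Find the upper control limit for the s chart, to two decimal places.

22.28

s̄ = (12 + 16 + 7 + 11 + 9 + 14 + 11 + 9 + 7) / 9 = 10.6667
UCL_s = B₄·s̄ = 2.089 × 10.6667 = 22.2827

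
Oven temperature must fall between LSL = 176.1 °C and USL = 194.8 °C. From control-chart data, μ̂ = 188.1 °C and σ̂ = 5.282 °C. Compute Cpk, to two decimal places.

Cpu = (USL − μ̂) / (3σ̂) = (194.8 − 188.1) / (3 × 5.282) = 0.4228; Cpl = (μ̂ − LSL) / (3σ̂) = (188.1 − 176.1) / (3 × 5.282) = 0.7573; Cpk = min(Cpu, Cpl) = 0.4228

0.42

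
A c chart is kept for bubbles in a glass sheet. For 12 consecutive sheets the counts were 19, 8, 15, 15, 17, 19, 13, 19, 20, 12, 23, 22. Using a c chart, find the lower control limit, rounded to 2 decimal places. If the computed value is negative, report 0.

c̄ = (19 + 8 + 15 + 15 + 17 + 19 + 13 + 19 + 20 + 12 + 23 + 22) / 12 = 202 / 12 = 16.8333
LCL = c̄ − 3√c̄ = 16.8333 − 3 × 4.1028 = 4.5248

4.52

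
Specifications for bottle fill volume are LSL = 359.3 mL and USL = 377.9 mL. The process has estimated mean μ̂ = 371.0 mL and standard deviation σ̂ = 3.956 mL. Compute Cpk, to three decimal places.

0.581

Cpu = (USL − μ̂) / (3σ̂) = (377.9 − 371.0) / (3 × 3.956) = 0.5814; Cpl = (μ̂ − LSL) / (3σ̂) = (371.0 − 359.3) / (3 × 3.956) = 0.9858; Cpk = min(Cpu, Cpl) = 0.5814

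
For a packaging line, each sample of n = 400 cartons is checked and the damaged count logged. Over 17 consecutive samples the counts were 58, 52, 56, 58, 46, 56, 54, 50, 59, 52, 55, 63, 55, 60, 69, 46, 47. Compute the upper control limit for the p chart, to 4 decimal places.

p̄ = Σdᵢ / (k·n) = 936 / (17 × 400) = 0.13765
UCL = p̄ + 3·√(p̄(1−p̄)/n) = 0.13765 + 3 × √(0.13765×0.86235/400) = 0.13765 + 3 × 0.01723 = 0.18933

0.1893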